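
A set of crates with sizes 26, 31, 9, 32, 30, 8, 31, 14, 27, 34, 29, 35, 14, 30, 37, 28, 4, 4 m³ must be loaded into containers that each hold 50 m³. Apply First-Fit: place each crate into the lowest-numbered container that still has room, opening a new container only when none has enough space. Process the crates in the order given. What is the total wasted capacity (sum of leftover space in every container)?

177

26 m³ → container 1 (remaining 24 m³)
31 m³ → container 2 (remaining 19 m³)
9 m³ → container 1 (remaining 15 m³)
32 m³ → container 3 (remaining 18 m³)
30 m³ → container 4 (remaining 20 m³)
8 m³ → container 1 (remaining 7 m³)
31 m³ → container 5 (remaining 19 m³)
14 m³ → container 2 (remaining 5 m³)
27 m³ → container 6 (remaining 23 m³)
34 m³ → container 7 (remaining 16 m³)
29 m³ → container 8 (remaining 21 m³)
35 m³ → container 9 (remaining 15 m³)
14 m³ → container 3 (remaining 4 m³)
30 m³ → container 10 (remaining 20 m³)
37 m³ → container 11 (remaining 13 m³)
28 m³ → container 12 (remaining 22 m³)
4 m³ → container 1 (remaining 3 m³)
4 m³ → container 2 (remaining 1 m³)
12 containers × 50 m³ = 600 m³; used 423 m³; unused 177 m³.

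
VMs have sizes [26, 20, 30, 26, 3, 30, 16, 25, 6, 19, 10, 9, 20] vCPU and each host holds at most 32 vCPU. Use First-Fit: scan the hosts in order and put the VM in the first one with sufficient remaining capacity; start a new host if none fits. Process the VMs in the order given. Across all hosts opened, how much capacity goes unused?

48

Put 26 vCPU in host 1; 6 vCPU remain.
Put 20 vCPU in host 2; 12 vCPU remain.
Put 30 vCPU in host 3; 2 vCPU remain.
Put 26 vCPU in host 4; 6 vCPU remain.
Put 3 vCPU in host 1; 3 vCPU remain.
Put 30 vCPU in host 5; 2 vCPU remain.
Put 16 vCPU in host 6; 16 vCPU remain.
Put 25 vCPU in host 7; 7 vCPU remain.
Put 6 vCPU in host 2; 6 vCPU remain.
Put 19 vCPU in host 8; 13 vCPU remain.
Put 10 vCPU in host 6; 6 vCPU remain.
Put 9 vCPU in host 8; 4 vCPU remain.
Put 20 vCPU in host 9; 12 vCPU remain.
9 hosts × 32 vCPU = 288 vCPU; used 240 vCPU; unused 48 vCPU.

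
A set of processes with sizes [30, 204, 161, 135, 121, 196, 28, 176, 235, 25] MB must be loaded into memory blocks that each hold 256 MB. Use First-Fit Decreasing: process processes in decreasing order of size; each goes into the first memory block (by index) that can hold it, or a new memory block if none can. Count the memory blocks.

Sorted descending: 235, 204, 196, 176, 161, 135, 121, 30, 28, 25.
memory block 1: place 235 MB, 21 MB left
memory block 2: place 204 MB, 52 MB left
memory block 3: place 196 MB, 60 MB left
memory block 4: place 176 MB, 80 MB left
memory block 5: place 161 MB, 95 MB left
memory block 6: place 135 MB, 121 MB left
memory block 6: place 121 MB, 0 MB left
memory block 2: place 30 MB, 22 MB left
memory block 3: place 28 MB, 32 MB left
memory block 3: place 25 MB, 7 MB left

6 memory blocks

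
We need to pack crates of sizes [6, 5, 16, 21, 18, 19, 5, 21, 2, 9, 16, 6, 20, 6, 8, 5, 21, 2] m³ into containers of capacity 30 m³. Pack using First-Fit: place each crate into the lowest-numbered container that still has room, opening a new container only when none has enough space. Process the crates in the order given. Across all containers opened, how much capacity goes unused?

34

6 m³ → container 1 (remaining 24 m³)
5 m³ → container 1 (remaining 19 m³)
16 m³ → container 1 (remaining 3 m³)
21 m³ → container 2 (remaining 9 m³)
18 m³ → container 3 (remaining 12 m³)
19 m³ → container 4 (remaining 11 m³)
5 m³ → container 2 (remaining 4 m³)
21 m³ → container 5 (remaining 9 m³)
2 m³ → container 1 (remaining 1 m³)
9 m³ → container 3 (remaining 3 m³)
16 m³ → container 6 (remaining 14 m³)
6 m³ → container 4 (remaining 5 m³)
20 m³ → container 7 (remaining 10 m³)
6 m³ → container 5 (remaining 3 m³)
8 m³ → container 6 (remaining 6 m³)
5 m³ → container 4 (remaining 0 m³)
21 m³ → container 8 (remaining 9 m³)
2 m³ → container 2 (remaining 2 m³)
8 containers × 30 m³ = 240 m³; used 206 m³; unused 34 m³.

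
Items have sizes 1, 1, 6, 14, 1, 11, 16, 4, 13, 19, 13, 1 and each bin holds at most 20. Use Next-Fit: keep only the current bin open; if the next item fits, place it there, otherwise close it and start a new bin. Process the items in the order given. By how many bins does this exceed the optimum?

Next-Fit: [1,1,6] [14,1] [11] [16,4] [13] [19] [13,1] → 7 bins.
6 items exceed 10 (half the capacity), and no two of those can share a bin, so at least 6 bins are needed.
An optimal packing achieves that bound: [19,1] [16,4] [14,6] [13,1,1,1] [13] [11] → 6 bins.
Excess: 7 − 6 = 1.

1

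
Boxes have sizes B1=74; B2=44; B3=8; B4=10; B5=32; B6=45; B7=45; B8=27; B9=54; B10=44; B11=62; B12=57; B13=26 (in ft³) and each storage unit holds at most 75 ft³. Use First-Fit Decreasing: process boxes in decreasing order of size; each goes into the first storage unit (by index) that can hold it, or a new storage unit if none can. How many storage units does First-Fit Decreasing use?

9 storage units

Sorted descending: 74, 62, 57, 54, 45, 45, 44, 44, 32, 27, 26, 10, 8.
Put 74 ft³ in storage unit 1; 1 ft³ remain.
Put 62 ft³ in storage unit 2; 13 ft³ remain.
Put 57 ft³ in storage unit 3; 18 ft³ remain.
Put 54 ft³ in storage unit 4; 21 ft³ remain.
Put 45 ft³ in storage unit 5; 30 ft³ remain.
Put 45 ft³ in storage unit 6; 30 ft³ remain.
Put 44 ft³ in storage unit 7; 31 ft³ remain.
Put 44 ft³ in storage unit 8; 31 ft³ remain.
Put 32 ft³ in storage unit 9; 43 ft³ remain.
Put 27 ft³ in storage unit 5; 3 ft³ remain.
Put 26 ft³ in storage unit 6; 4 ft³ remain.
Put 10 ft³ in storage unit 2; 3 ft³ remain.
Put 8 ft³ in storage unit 3; 10 ft³ remain.
Final storage units: [74] [62,10] [57,8] [54] [45,27] [45,26] [44] [44] [32].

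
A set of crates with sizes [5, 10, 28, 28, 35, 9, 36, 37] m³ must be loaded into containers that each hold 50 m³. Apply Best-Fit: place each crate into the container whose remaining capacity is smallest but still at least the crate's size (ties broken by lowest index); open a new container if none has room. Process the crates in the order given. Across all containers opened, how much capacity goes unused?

Put 5 m³ in container 1; 45 m³ remain.
Put 10 m³ in container 1; 35 m³ remain.
Put 28 m³ in container 1; 7 m³ remain.
Put 28 m³ in container 2; 22 m³ remain.
Put 35 m³ in container 3; 15 m³ remain.
Put 9 m³ in container 3; 6 m³ remain.
Put 36 m³ in container 4; 14 m³ remain.
Put 37 m³ in container 5; 13 m³ remain.
5 containers × 50 m³ = 250 m³; used 188 m³; unused 62 m³.

62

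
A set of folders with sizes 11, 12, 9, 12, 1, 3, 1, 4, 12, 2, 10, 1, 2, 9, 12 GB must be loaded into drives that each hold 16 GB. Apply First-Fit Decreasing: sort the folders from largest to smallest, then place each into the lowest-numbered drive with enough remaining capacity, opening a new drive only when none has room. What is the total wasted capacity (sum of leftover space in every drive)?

27

Sorted descending: 12, 12, 12, 12, 11, 10, 9, 9, 4, 3, 2, 2, 1, 1, 1.
Put 12 GB in drive 1; 4 GB remain.
Put 12 GB in drive 2; 4 GB remain.
Put 12 GB in drive 3; 4 GB remain.
Put 12 GB in drive 4; 4 GB remain.
Put 11 GB in drive 5; 5 GB remain.
Put 10 GB in drive 6; 6 GB remain.
Put 9 GB in drive 7; 7 GB remain.
Put 9 GB in drive 8; 7 GB remain.
Put 4 GB in drive 1; 0 GB remain.
Put 3 GB in drive 2; 1 GB remain.
Put 2 GB in drive 3; 2 GB remain.
Put 2 GB in drive 3; 0 GB remain.
Put 1 GB in drive 2; 0 GB remain.
Put 1 GB in drive 4; 3 GB remain.
Put 1 GB in drive 4; 2 GB remain.
8 drives × 16 GB = 128 GB; used 101 GB; unused 27 GB.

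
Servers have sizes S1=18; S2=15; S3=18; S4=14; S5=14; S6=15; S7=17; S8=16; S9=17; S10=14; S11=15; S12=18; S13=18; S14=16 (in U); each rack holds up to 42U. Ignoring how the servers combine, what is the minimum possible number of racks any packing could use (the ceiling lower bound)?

6

Total size = 18 + 15 + 18 + 14 + 14 + 15 + 17 + 16 + 17 + 14 + 15 + 18 + 18 + 16 = 225U.
⌈225 / 42⌉ = 6.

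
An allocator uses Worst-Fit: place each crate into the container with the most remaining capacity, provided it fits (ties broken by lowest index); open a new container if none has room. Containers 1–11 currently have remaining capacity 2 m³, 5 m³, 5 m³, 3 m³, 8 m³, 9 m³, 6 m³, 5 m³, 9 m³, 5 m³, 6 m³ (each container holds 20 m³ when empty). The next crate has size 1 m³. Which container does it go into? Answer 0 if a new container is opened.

Containers with room: container 1 (2 m³), container 2 (5 m³), container 3 (5 m³), container 4 (3 m³), container 5 (8 m³), container 6 (9 m³), container 7 (6 m³), container 8 (5 m³), container 9 (9 m³), container 10 (5 m³), container 11 (6 m³).
Most room is container 6 with 9 m³ free.

6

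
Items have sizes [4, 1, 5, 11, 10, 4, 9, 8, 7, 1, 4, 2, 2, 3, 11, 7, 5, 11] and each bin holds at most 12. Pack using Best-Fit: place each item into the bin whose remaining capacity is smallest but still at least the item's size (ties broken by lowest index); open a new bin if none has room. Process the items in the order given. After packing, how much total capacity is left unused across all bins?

3

4 → bin 1 (remaining 8)
1 → bin 1 (remaining 7)
5 → bin 1 (remaining 2)
11 → bin 2 (remaining 1)
10 → bin 3 (remaining 2)
4 → bin 4 (remaining 8)
9 → bin 5 (remaining 3)
8 → bin 4 (remaining 0)
7 → bin 6 (remaining 5)
1 → bin 2 (remaining 0)
4 → bin 6 (remaining 1)
2 → bin 1 (remaining 0)
2 → bin 3 (remaining 0)
3 → bin 5 (remaining 0)
11 → bin 7 (remaining 1)
7 → bin 8 (remaining 5)
5 → bin 8 (remaining 0)
11 → bin 9 (remaining 1)
9 bins × 12 = 108; used 105; unused 3.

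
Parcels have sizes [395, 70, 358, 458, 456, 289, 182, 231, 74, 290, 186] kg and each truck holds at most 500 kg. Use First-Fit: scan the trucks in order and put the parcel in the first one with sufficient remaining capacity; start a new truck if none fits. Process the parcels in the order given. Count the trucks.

7

truck 1: place 395 kg, 105 kg left
truck 1: place 70 kg, 35 kg left
truck 2: place 358 kg, 142 kg left
truck 3: place 458 kg, 42 kg left
truck 4: place 456 kg, 44 kg left
truck 5: place 289 kg, 211 kg left
truck 5: place 182 kg, 29 kg left
truck 6: place 231 kg, 269 kg left
truck 2: place 74 kg, 68 kg left
truck 7: place 290 kg, 210 kg left
truck 6: place 186 kg, 83 kg left
Final trucks: [395,70] [358,74] [458] [456] [289,182] [231,186] [290].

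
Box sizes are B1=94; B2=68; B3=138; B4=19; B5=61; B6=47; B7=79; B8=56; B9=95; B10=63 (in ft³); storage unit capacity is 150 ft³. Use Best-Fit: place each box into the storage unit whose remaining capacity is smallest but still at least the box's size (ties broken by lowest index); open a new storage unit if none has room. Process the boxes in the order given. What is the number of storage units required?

6 storage units

storage unit 1: place B1 (94 ft³), 56 ft³ left
storage unit 2: place B2 (68 ft³), 82 ft³ left
storage unit 3: place B3 (138 ft³), 12 ft³ left
storage unit 1: place B4 (19 ft³), 37 ft³ left
storage unit 2: place B5 (61 ft³), 21 ft³ left
storage unit 4: place B6 (47 ft³), 103 ft³ left
storage unit 4: place B7 (79 ft³), 24 ft³ left
storage unit 5: place B8 (56 ft³), 94 ft³ left
storage unit 6: place B9 (95 ft³), 55 ft³ left
storage unit 5: place B10 (63 ft³), 31 ft³ left
Final storage units: [94,19] [68,61] [138] [47,79] [56,63] [95].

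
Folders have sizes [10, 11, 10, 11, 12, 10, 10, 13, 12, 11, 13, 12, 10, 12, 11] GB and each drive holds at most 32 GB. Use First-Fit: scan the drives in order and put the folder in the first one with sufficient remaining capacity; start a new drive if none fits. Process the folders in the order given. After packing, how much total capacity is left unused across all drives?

56

drive 1: place 10 GB, 22 GB left
drive 1: place 11 GB, 11 GB left
drive 1: place 10 GB, 1 GB left
drive 2: place 11 GB, 21 GB left
drive 2: place 12 GB, 9 GB left
drive 3: place 10 GB, 22 GB left
drive 3: place 10 GB, 12 GB left
drive 4: place 13 GB, 19 GB left
drive 3: place 12 GB, 0 GB left
drive 4: place 11 GB, 8 GB left
drive 5: place 13 GB, 19 GB left
drive 5: place 12 GB, 7 GB left
drive 6: place 10 GB, 22 GB left
drive 6: place 12 GB, 10 GB left
drive 7: place 11 GB, 21 GB left
7 drives × 32 GB = 224 GB; used 168 GB; unused 56 GB.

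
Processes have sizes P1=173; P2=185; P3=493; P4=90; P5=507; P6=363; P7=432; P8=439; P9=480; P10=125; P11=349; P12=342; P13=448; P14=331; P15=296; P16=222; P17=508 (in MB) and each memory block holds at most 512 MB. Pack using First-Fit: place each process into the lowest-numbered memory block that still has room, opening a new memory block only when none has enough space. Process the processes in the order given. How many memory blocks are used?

14

Put P1 (173 MB) in memory block 1; 339 MB remain.
Put P2 (185 MB) in memory block 1; 154 MB remain.
Put P3 (493 MB) in memory block 2; 19 MB remain.
Put P4 (90 MB) in memory block 1; 64 MB remain.
Put P5 (507 MB) in memory block 3; 5 MB remain.
Put P6 (363 MB) in memory block 4; 149 MB remain.
Put P7 (432 MB) in memory block 5; 80 MB remain.
Put P8 (439 MB) in memory block 6; 73 MB remain.
Put P9 (480 MB) in memory block 7; 32 MB remain.
Put P10 (125 MB) in memory block 4; 24 MB remain.
Put P11 (349 MB) in memory block 8; 163 MB remain.
Put P12 (342 MB) in memory block 9; 170 MB remain.
Put P13 (448 MB) in memory block 10; 64 MB remain.
Put P14 (331 MB) in memory block 11; 181 MB remain.
Put P15 (296 MB) in memory block 12; 216 MB remain.
Put P16 (222 MB) in memory block 13; 290 MB remain.
Put P17 (508 MB) in memory block 14; 4 MB remain.
Final memory blocks: [173,185,90] [493] [507] [363,125] [432] [439] [480] [349] [342] [448] [331] [296] [222] [508].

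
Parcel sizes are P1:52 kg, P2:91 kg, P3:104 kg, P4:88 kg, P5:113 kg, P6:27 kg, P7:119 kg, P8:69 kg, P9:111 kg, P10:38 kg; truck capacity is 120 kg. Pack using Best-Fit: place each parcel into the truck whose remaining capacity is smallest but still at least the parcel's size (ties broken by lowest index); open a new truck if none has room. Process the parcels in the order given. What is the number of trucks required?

Put P1 (52 kg) in truck 1; 68 kg remain.
Put P2 (91 kg) in truck 2; 29 kg remain.
Put P3 (104 kg) in truck 3; 16 kg remain.
Put P4 (88 kg) in truck 4; 32 kg remain.
Put P5 (113 kg) in truck 5; 7 kg remain.
Put P6 (27 kg) in truck 2; 2 kg remain.
Put P7 (119 kg) in truck 6; 1 kg remain.
Put P8 (69 kg) in truck 7; 51 kg remain.
Put P9 (111 kg) in truck 8; 9 kg remain.
Put P10 (38 kg) in truck 7; 13 kg remain.

8 trucks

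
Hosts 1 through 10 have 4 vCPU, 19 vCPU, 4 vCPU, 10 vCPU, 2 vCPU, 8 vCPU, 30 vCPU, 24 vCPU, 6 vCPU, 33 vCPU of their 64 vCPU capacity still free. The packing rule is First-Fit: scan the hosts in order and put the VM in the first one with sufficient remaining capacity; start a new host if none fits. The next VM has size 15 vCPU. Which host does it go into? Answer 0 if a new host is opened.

Hosts with room: host 2 (19 vCPU), host 7 (30 vCPU), host 8 (24 vCPU), host 10 (33 vCPU).
The first with room is host 2.

2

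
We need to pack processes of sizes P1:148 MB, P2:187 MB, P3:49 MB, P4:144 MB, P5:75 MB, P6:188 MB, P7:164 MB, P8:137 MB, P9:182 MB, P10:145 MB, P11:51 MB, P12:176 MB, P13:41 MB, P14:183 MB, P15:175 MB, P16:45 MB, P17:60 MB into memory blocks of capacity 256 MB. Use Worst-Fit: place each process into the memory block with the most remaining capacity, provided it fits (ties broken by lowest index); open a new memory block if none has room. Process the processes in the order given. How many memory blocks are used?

11 memory blocks

Put P1 (148 MB) in memory block 1; 108 MB remain.
Put P2 (187 MB) in memory block 2; 69 MB remain.
Put P3 (49 MB) in memory block 1; 59 MB remain.
Put P4 (144 MB) in memory block 3; 112 MB remain.
Put P5 (75 MB) in memory block 3; 37 MB remain.
Put P6 (188 MB) in memory block 4; 68 MB remain.
Put P7 (164 MB) in memory block 5; 92 MB remain.
Put P8 (137 MB) in memory block 6; 119 MB remain.
Put P9 (182 MB) in memory block 7; 74 MB remain.
Put P10 (145 MB) in memory block 8; 111 MB remain.
Put P11 (51 MB) in memory block 6; 68 MB remain.
Put P12 (176 MB) in memory block 9; 80 MB remain.
Put P13 (41 MB) in memory block 8; 70 MB remain.
Put P14 (183 MB) in memory block 10; 73 MB remain.
Put P15 (175 MB) in memory block 11; 81 MB remain.
Put P16 (45 MB) in memory block 5; 47 MB remain.
Put P17 (60 MB) in memory block 11; 21 MB remain.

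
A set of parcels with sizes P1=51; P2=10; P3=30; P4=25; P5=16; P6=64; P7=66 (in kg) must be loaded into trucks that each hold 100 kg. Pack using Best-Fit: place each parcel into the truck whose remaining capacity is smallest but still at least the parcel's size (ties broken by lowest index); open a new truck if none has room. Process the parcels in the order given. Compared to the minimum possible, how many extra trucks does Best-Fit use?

1

Best-Fit: [51,10,30] [25,16] [64] [66] → 4 trucks.
Total size 262 kg; any packing needs at least ⌈262/100⌉ = 3 trucks.
An optimal packing achieves that bound: [66,30] [64,25,10] [51,16] → 3 trucks.
Excess: 4 − 3 = 1.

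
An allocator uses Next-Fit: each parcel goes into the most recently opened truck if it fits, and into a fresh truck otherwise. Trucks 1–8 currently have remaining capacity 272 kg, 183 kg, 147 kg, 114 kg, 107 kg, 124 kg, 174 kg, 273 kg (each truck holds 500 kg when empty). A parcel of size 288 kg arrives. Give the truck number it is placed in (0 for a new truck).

Next-Fit only looks at truck 8, which has 273 kg free.
288 kg does not fit, so a new truck is opened.

0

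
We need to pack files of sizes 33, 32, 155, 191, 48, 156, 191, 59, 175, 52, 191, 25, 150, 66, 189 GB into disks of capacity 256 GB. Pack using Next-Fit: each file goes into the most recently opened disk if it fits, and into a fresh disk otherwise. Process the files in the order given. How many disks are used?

8

disk 1: place 33 GB, 223 GB left
disk 1: place 32 GB, 191 GB left
disk 1: place 155 GB, 36 GB left
disk 2: place 191 GB, 65 GB left
disk 2: place 48 GB, 17 GB left
disk 3: place 156 GB, 100 GB left
disk 4: place 191 GB, 65 GB left
disk 4: place 59 GB, 6 GB left
disk 5: place 175 GB, 81 GB left
disk 5: place 52 GB, 29 GB left
disk 6: place 191 GB, 65 GB left
disk 6: place 25 GB, 40 GB left
disk 7: place 150 GB, 106 GB left
disk 7: place 66 GB, 40 GB left
disk 8: place 189 GB, 67 GB left
Final disks: [33,32,155] [191,48] [156] [191,59] [175,52] [191,25] [150,66] [189].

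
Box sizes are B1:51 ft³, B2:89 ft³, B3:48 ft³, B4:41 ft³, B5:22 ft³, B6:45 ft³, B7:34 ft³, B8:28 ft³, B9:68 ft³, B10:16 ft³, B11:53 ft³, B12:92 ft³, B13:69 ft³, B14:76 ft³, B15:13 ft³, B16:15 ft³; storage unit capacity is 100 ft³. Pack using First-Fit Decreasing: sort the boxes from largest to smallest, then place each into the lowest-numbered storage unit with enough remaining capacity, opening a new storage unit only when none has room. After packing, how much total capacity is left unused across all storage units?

Sorted descending: 92, 89, 76, 69, 68, 53, 51, 48, 45, 41, 34, 28, 22, 16, 15, 13.
92 ft³ → storage unit 1 (remaining 8 ft³)
89 ft³ → storage unit 2 (remaining 11 ft³)
76 ft³ → storage unit 3 (remaining 24 ft³)
69 ft³ → storage unit 4 (remaining 31 ft³)
68 ft³ → storage unit 5 (remaining 32 ft³)
53 ft³ → storage unit 6 (remaining 47 ft³)
51 ft³ → storage unit 7 (remaining 49 ft³)
48 ft³ → storage unit 7 (remaining 1 ft³)
45 ft³ → storage unit 6 (remaining 2 ft³)
41 ft³ → storage unit 8 (remaining 59 ft³)
34 ft³ → storage unit 8 (remaining 25 ft³)
28 ft³ → storage unit 4 (remaining 3 ft³)
22 ft³ → storage unit 3 (remaining 2 ft³)
16 ft³ → storage unit 5 (remaining 16 ft³)
15 ft³ → storage unit 5 (remaining 1 ft³)
13 ft³ → storage unit 8 (remaining 12 ft³)
8 storage units × 100 ft³ = 800 ft³; used 760 ft³; unused 40 ft³.

40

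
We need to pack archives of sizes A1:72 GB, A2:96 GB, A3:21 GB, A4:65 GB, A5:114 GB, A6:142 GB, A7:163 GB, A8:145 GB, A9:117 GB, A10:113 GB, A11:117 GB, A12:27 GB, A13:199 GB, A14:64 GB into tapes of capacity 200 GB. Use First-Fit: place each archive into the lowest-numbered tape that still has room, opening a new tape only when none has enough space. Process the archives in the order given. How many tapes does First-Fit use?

9 tapes

A1 (72 GB) → tape 1 (remaining 128 GB)
A2 (96 GB) → tape 1 (remaining 32 GB)
A3 (21 GB) → tape 1 (remaining 11 GB)
A4 (65 GB) → tape 2 (remaining 135 GB)
A5 (114 GB) → tape 2 (remaining 21 GB)
A6 (142 GB) → tape 3 (remaining 58 GB)
A7 (163 GB) → tape 4 (remaining 37 GB)
A8 (145 GB) → tape 5 (remaining 55 GB)
A9 (117 GB) → tape 6 (remaining 83 GB)
A10 (113 GB) → tape 7 (remaining 87 GB)
A11 (117 GB) → tape 8 (remaining 83 GB)
A12 (27 GB) → tape 3 (remaining 31 GB)
A13 (199 GB) → tape 9 (remaining 1 GB)
A14 (64 GB) → tape 6 (remaining 19 GB)
Final tapes: [72,96,21] [65,114] [142,27] [163] [145] [117,64] [113] [117] [199].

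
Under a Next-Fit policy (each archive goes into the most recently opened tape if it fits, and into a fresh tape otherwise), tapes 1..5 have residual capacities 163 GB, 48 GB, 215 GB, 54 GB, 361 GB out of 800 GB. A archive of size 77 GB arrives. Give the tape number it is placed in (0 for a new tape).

Next-Fit only looks at tape 5, which has 361 GB free.
77 GB fits there.

5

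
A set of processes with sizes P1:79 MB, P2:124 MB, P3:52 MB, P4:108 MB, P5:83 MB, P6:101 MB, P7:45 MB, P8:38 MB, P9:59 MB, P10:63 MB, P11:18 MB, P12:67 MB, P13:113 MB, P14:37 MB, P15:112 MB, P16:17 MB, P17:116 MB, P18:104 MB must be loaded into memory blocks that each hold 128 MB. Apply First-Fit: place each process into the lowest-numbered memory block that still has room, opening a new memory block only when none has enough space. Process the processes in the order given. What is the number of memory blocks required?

12

P1 (79 MB) → memory block 1 (remaining 49 MB)
P2 (124 MB) → memory block 2 (remaining 4 MB)
P3 (52 MB) → memory block 3 (remaining 76 MB)
P4 (108 MB) → memory block 4 (remaining 20 MB)
P5 (83 MB) → memory block 5 (remaining 45 MB)
P6 (101 MB) → memory block 6 (remaining 27 MB)
P7 (45 MB) → memory block 1 (remaining 4 MB)
P8 (38 MB) → memory block 3 (remaining 38 MB)
P9 (59 MB) → memory block 7 (remaining 69 MB)
P10 (63 MB) → memory block 7 (remaining 6 MB)
P11 (18 MB) → memory block 3 (remaining 20 MB)
P12 (67 MB) → memory block 8 (remaining 61 MB)
P13 (113 MB) → memory block 9 (remaining 15 MB)
P14 (37 MB) → memory block 5 (remaining 8 MB)
P15 (112 MB) → memory block 10 (remaining 16 MB)
P16 (17 MB) → memory block 3 (remaining 3 MB)
P17 (116 MB) → memory block 11 (remaining 12 MB)
P18 (104 MB) → memory block 12 (remaining 24 MB)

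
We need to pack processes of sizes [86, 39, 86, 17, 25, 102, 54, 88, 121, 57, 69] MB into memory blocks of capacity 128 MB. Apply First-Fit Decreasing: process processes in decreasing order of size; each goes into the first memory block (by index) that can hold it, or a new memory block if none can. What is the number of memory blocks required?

7

Sorted descending: 121, 102, 88, 86, 86, 69, 57, 54, 39, 25, 17.
121 MB → memory block 1 (remaining 7 MB)
102 MB → memory block 2 (remaining 26 MB)
88 MB → memory block 3 (remaining 40 MB)
86 MB → memory block 4 (remaining 42 MB)
86 MB → memory block 5 (remaining 42 MB)
69 MB → memory block 6 (remaining 59 MB)
57 MB → memory block 6 (remaining 2 MB)
54 MB → memory block 7 (remaining 74 MB)
39 MB → memory block 3 (remaining 1 MB)
25 MB → memory block 2 (remaining 1 MB)
17 MB → memory block 4 (remaining 25 MB)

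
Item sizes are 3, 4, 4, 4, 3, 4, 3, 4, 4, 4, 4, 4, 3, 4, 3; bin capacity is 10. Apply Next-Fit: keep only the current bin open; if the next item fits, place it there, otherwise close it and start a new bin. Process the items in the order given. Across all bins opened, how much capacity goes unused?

Put 3 in bin 1; 7 remain.
Put 4 in bin 1; 3 remain.
Put 4 in bin 2; 6 remain.
Put 4 in bin 2; 2 remain.
Put 3 in bin 3; 7 remain.
Put 4 in bin 3; 3 remain.
Put 3 in bin 3; 0 remain.
Put 4 in bin 4; 6 remain.
Put 4 in bin 4; 2 remain.
Put 4 in bin 5; 6 remain.
Put 4 in bin 5; 2 remain.
Put 4 in bin 6; 6 remain.
Put 3 in bin 6; 3 remain.
Put 4 in bin 7; 6 remain.
Put 3 in bin 7; 3 remain.
7 bins × 10 = 70; used 55; unused 15.

15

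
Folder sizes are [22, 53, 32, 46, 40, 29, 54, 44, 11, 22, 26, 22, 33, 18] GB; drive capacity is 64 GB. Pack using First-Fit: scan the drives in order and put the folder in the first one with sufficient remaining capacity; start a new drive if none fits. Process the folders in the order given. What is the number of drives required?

8

Put 22 GB in drive 1; 42 GB remain.
Put 53 GB in drive 2; 11 GB remain.
Put 32 GB in drive 1; 10 GB remain.
Put 46 GB in drive 3; 18 GB remain.
Put 40 GB in drive 4; 24 GB remain.
Put 29 GB in drive 5; 35 GB remain.
Put 54 GB in drive 6; 10 GB remain.
Put 44 GB in drive 7; 20 GB remain.
Put 11 GB in drive 2; 0 GB remain.
Put 22 GB in drive 4; 2 GB remain.
Put 26 GB in drive 5; 9 GB remain.
Put 22 GB in drive 8; 42 GB remain.
Put 33 GB in drive 8; 9 GB remain.
Put 18 GB in drive 3; 0 GB remain.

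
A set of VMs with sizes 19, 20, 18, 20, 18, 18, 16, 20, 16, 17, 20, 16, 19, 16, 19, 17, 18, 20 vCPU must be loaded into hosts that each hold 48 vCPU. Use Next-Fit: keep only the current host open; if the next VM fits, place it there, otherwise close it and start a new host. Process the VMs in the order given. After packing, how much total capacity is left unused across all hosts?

host 1: place 19 vCPU, 29 vCPU left
host 1: place 20 vCPU, 9 vCPU left
host 2: place 18 vCPU, 30 vCPU left
host 2: place 20 vCPU, 10 vCPU left
host 3: place 18 vCPU, 30 vCPU left
host 3: place 18 vCPU, 12 vCPU left
host 4: place 16 vCPU, 32 vCPU left
host 4: place 20 vCPU, 12 vCPU left
host 5: place 16 vCPU, 32 vCPU left
host 5: place 17 vCPU, 15 vCPU left
host 6: place 20 vCPU, 28 vCPU left
host 6: place 16 vCPU, 12 vCPU left
host 7: place 19 vCPU, 29 vCPU left
host 7: place 16 vCPU, 13 vCPU left
host 8: place 19 vCPU, 29 vCPU left
host 8: place 17 vCPU, 12 vCPU left
host 9: place 18 vCPU, 30 vCPU left
host 9: place 20 vCPU, 10 vCPU left
9 hosts × 48 vCPU = 432 vCPU; used 327 vCPU; unused 105 vCPU.

105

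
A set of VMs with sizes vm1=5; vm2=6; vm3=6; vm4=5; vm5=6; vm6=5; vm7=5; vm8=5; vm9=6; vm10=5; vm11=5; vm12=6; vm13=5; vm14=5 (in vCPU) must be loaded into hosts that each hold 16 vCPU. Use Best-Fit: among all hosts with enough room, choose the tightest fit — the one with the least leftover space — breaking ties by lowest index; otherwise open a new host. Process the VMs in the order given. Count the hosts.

host 1: place vm1 (5 vCPU), 11 vCPU left
host 1: place vm2 (6 vCPU), 5 vCPU left
host 2: place vm3 (6 vCPU), 10 vCPU left
host 1: place vm4 (5 vCPU), 0 vCPU left
host 2: place vm5 (6 vCPU), 4 vCPU left
host 3: place vm6 (5 vCPU), 11 vCPU left
host 3: place vm7 (5 vCPU), 6 vCPU left
host 3: place vm8 (5 vCPU), 1 vCPU left
host 4: place vm9 (6 vCPU), 10 vCPU left
host 4: place vm10 (5 vCPU), 5 vCPU left
host 4: place vm11 (5 vCPU), 0 vCPU left
host 5: place vm12 (6 vCPU), 10 vCPU left
host 5: place vm13 (5 vCPU), 5 vCPU left
host 5: place vm14 (5 vCPU), 0 vCPU left
Final hosts: [5,6,5] [6,6] [5,5,5] [6,5,5] [6,5,5].

5 hosts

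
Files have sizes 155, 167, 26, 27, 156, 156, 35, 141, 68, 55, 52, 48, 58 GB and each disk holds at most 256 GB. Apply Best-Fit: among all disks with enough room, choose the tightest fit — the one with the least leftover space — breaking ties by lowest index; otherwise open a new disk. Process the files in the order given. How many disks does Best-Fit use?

5 disks

155 GB → disk 1 (remaining 101 GB)
167 GB → disk 2 (remaining 89 GB)
26 GB → disk 2 (remaining 63 GB)
27 GB → disk 2 (remaining 36 GB)
156 GB → disk 3 (remaining 100 GB)
156 GB → disk 4 (remaining 100 GB)
35 GB → disk 2 (remaining 1 GB)
141 GB → disk 5 (remaining 115 GB)
68 GB → disk 3 (remaining 32 GB)
55 GB → disk 4 (remaining 45 GB)
52 GB → disk 1 (remaining 49 GB)
48 GB → disk 1 (remaining 1 GB)
58 GB → disk 5 (remaining 57 GB)
Final disks: [155,52,48] [167,26,27,35] [156,68] [156,55] [141,58].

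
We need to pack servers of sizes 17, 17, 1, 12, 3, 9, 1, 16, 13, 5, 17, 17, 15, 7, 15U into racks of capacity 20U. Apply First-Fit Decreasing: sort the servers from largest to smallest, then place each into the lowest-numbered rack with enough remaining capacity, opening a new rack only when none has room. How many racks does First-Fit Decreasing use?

10

Sorted descending: 17, 17, 17, 17, 16, 15, 15, 13, 12, 9, 7, 5, 3, 1, 1.
17U → rack 1 (remaining 3U)
17U → rack 2 (remaining 3U)
17U → rack 3 (remaining 3U)
17U → rack 4 (remaining 3U)
16U → rack 5 (remaining 4U)
15U → rack 6 (remaining 5U)
15U → rack 7 (remaining 5U)
13U → rack 8 (remaining 7U)
12U → rack 9 (remaining 8U)
9U → rack 10 (remaining 11U)
7U → rack 8 (remaining 0U)
5U → rack 6 (remaining 0U)
3U → rack 1 (remaining 0U)
1U → rack 2 (remaining 2U)
1U → rack 2 (remaining 1U)
Final racks: [17,3] [17,1,1] [17] [17] [16] [15,5] [15] [13,7] [12] [9].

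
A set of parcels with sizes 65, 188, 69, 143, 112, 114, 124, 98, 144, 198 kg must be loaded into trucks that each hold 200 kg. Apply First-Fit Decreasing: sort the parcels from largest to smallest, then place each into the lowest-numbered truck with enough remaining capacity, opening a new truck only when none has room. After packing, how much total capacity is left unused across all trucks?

345

Sorted descending: 198, 188, 144, 143, 124, 114, 112, 98, 69, 65.
Put 198 kg in truck 1; 2 kg remain.
Put 188 kg in truck 2; 12 kg remain.
Put 144 kg in truck 3; 56 kg remain.
Put 143 kg in truck 4; 57 kg remain.
Put 124 kg in truck 5; 76 kg remain.
Put 114 kg in truck 6; 86 kg remain.
Put 112 kg in truck 7; 88 kg remain.
Put 98 kg in truck 8; 102 kg remain.
Put 69 kg in truck 5; 7 kg remain.
Put 65 kg in truck 6; 21 kg remain.
8 trucks × 200 kg = 1600 kg; used 1255 kg; unused 345 kg.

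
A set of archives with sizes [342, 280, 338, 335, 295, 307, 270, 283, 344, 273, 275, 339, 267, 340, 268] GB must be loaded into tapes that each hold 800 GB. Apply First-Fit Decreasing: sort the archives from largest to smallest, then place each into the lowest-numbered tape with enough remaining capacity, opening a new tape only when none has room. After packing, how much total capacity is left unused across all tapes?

1844

Sorted descending: 344, 342, 340, 339, 338, 335, 307, 295, 283, 280, 275, 273, 270, 268, 267.
tape 1: place 344 GB, 456 GB left
tape 1: place 342 GB, 114 GB left
tape 2: place 340 GB, 460 GB left
tape 2: place 339 GB, 121 GB left
tape 3: place 338 GB, 462 GB left
tape 3: place 335 GB, 127 GB left
tape 4: place 307 GB, 493 GB left
tape 4: place 295 GB, 198 GB left
tape 5: place 283 GB, 517 GB left
tape 5: place 280 GB, 237 GB left
tape 6: place 275 GB, 525 GB left
tape 6: place 273 GB, 252 GB left
tape 7: place 270 GB, 530 GB left
tape 7: place 268 GB, 262 GB left
tape 8: place 267 GB, 533 GB left
8 tapes × 800 GB = 6400 GB; used 4556 GB; unused 1844 GB.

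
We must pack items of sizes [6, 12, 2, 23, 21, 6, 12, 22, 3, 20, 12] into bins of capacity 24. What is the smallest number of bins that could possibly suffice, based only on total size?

6

Total size = 6 + 12 + 2 + 23 + 21 + 6 + 12 + 22 + 3 + 20 + 12 = 139.
⌈139 / 24⌉ = 6.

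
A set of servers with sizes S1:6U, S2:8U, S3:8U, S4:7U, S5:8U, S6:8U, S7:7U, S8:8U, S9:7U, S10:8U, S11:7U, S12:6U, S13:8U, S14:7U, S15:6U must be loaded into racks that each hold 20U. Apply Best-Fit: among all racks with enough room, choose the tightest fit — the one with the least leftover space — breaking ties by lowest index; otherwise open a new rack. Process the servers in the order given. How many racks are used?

7 racks

S1 (6U) → rack 1 (remaining 14U)
S2 (8U) → rack 1 (remaining 6U)
S3 (8U) → rack 2 (remaining 12U)
S4 (7U) → rack 2 (remaining 5U)
S5 (8U) → rack 3 (remaining 12U)
S6 (8U) → rack 3 (remaining 4U)
S7 (7U) → rack 4 (remaining 13U)
S8 (8U) → rack 4 (remaining 5U)
S9 (7U) → rack 5 (remaining 13U)
S10 (8U) → rack 5 (remaining 5U)
S11 (7U) → rack 6 (remaining 13U)
S12 (6U) → rack 1 (remaining 0U)
S13 (8U) → rack 6 (remaining 5U)
S14 (7U) → rack 7 (remaining 13U)
S15 (6U) → rack 7 (remaining 7U)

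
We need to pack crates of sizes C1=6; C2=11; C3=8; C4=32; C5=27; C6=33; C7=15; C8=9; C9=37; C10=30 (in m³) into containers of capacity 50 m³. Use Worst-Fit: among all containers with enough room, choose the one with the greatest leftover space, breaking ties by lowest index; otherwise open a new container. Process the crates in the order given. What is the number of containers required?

container 1: place C1 (6 m³), 44 m³ left
container 1: place C2 (11 m³), 33 m³ left
container 1: place C3 (8 m³), 25 m³ left
container 2: place C4 (32 m³), 18 m³ left
container 3: place C5 (27 m³), 23 m³ left
container 4: place C6 (33 m³), 17 m³ left
container 1: place C7 (15 m³), 10 m³ left
container 3: place C8 (9 m³), 14 m³ left
container 5: place C9 (37 m³), 13 m³ left
container 6: place C10 (30 m³), 20 m³ left
Final containers: [6,11,8,15] [32] [27,9] [33] [37] [30].

6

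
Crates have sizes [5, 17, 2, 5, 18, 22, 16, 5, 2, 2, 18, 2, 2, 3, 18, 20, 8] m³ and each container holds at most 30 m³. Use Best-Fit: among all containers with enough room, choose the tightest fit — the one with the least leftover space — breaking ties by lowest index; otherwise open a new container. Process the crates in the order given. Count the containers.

5 m³ → container 1 (remaining 25 m³)
17 m³ → container 1 (remaining 8 m³)
2 m³ → container 1 (remaining 6 m³)
5 m³ → container 1 (remaining 1 m³)
18 m³ → container 2 (remaining 12 m³)
22 m³ → container 3 (remaining 8 m³)
16 m³ → container 4 (remaining 14 m³)
5 m³ → container 3 (remaining 3 m³)
2 m³ → container 3 (remaining 1 m³)
2 m³ → container 2 (remaining 10 m³)
18 m³ → container 5 (remaining 12 m³)
2 m³ → container 2 (remaining 8 m³)
2 m³ → container 2 (remaining 6 m³)
3 m³ → container 2 (remaining 3 m³)
18 m³ → container 6 (remaining 12 m³)
20 m³ → container 7 (remaining 10 m³)
8 m³ → container 7 (remaining 2 m³)
Final containers: [5,17,2,5] [18,2,2,2,3] [22,5,2] [16] [18] [18] [20,8].

7 containers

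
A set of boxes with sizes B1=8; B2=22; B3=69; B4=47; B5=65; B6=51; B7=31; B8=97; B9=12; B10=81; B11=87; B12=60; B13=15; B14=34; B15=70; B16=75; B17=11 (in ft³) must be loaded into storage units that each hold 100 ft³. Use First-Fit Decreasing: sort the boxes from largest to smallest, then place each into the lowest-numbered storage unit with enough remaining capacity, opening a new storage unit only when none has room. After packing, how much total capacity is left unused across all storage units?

Sorted descending: 97, 87, 81, 75, 70, 69, 65, 60, 51, 47, 34, 31, 22, 15, 12, 11, 8.
Put 97 ft³ in storage unit 1; 3 ft³ remain.
Put 87 ft³ in storage unit 2; 13 ft³ remain.
Put 81 ft³ in storage unit 3; 19 ft³ remain.
Put 75 ft³ in storage unit 4; 25 ft³ remain.
Put 70 ft³ in storage unit 5; 30 ft³ remain.
Put 69 ft³ in storage unit 6; 31 ft³ remain.
Put 65 ft³ in storage unit 7; 35 ft³ remain.
Put 60 ft³ in storage unit 8; 40 ft³ remain.
Put 51 ft³ in storage unit 9; 49 ft³ remain.
Put 47 ft³ in storage unit 9; 2 ft³ remain.
Put 34 ft³ in storage unit 7; 1 ft³ remain.
Put 31 ft³ in storage unit 6; 0 ft³ remain.
Put 22 ft³ in storage unit 4; 3 ft³ remain.
Put 15 ft³ in storage unit 3; 4 ft³ remain.
Put 12 ft³ in storage unit 2; 1 ft³ remain.
Put 11 ft³ in storage unit 5; 19 ft³ remain.
Put 8 ft³ in storage unit 5; 11 ft³ remain.
9 storage units × 100 ft³ = 900 ft³; used 835 ft³; unused 65 ft³.

65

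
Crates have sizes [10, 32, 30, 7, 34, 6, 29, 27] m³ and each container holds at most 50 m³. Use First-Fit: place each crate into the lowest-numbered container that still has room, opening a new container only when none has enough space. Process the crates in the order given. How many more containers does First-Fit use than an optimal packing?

First-Fit: [10,32,7] [30,6] [34] [29] [27] → 5 containers.
5 crates exceed 25 m³ (half the capacity), and no two of those can share a container, so at least 5 containers are needed.
So 5 is already optimal.

0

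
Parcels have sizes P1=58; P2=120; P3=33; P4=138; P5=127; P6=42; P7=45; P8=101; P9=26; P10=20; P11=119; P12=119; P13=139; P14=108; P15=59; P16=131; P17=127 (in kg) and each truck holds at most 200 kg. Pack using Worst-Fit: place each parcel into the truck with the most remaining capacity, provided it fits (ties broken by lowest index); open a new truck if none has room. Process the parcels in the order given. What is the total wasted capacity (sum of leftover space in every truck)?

488

Put P1 (58 kg) in truck 1; 142 kg remain.
Put P2 (120 kg) in truck 1; 22 kg remain.
Put P3 (33 kg) in truck 2; 167 kg remain.
Put P4 (138 kg) in truck 2; 29 kg remain.
Put P5 (127 kg) in truck 3; 73 kg remain.
Put P6 (42 kg) in truck 3; 31 kg remain.
Put P7 (45 kg) in truck 4; 155 kg remain.
Put P8 (101 kg) in truck 4; 54 kg remain.
Put P9 (26 kg) in truck 4; 28 kg remain.
Put P10 (20 kg) in truck 3; 11 kg remain.
Put P11 (119 kg) in truck 5; 81 kg remain.
Put P12 (119 kg) in truck 6; 81 kg remain.
Put P13 (139 kg) in truck 7; 61 kg remain.
Put P14 (108 kg) in truck 8; 92 kg remain.
Put P15 (59 kg) in truck 8; 33 kg remain.
Put P16 (131 kg) in truck 9; 69 kg remain.
Put P17 (127 kg) in truck 10; 73 kg remain.
10 trucks × 200 kg = 2000 kg; used 1512 kg; unused 488 kg.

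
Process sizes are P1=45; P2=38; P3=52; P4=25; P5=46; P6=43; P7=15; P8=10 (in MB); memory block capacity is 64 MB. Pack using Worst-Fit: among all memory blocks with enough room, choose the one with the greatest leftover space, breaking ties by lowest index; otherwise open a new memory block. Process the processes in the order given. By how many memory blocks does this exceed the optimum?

Worst-Fit: [45,10] [38,25] [52] [46] [43,15] → 5 memory blocks.
Total size 274 MB; any packing needs at least ⌈274/64⌉ = 5 memory blocks.
So 5 is already optimal.

0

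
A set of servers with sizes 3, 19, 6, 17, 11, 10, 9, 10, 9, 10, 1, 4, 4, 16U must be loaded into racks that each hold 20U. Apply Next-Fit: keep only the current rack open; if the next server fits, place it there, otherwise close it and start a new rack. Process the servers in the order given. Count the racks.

9

3U → rack 1 (remaining 17U)
19U → rack 2 (remaining 1U)
6U → rack 3 (remaining 14U)
17U → rack 4 (remaining 3U)
11U → rack 5 (remaining 9U)
10U → rack 6 (remaining 10U)
9U → rack 6 (remaining 1U)
10U → rack 7 (remaining 10U)
9U → rack 7 (remaining 1U)
10U → rack 8 (remaining 10U)
1U → rack 8 (remaining 9U)
4U → rack 8 (remaining 5U)
4U → rack 8 (remaining 1U)
16U → rack 9 (remaining 4U)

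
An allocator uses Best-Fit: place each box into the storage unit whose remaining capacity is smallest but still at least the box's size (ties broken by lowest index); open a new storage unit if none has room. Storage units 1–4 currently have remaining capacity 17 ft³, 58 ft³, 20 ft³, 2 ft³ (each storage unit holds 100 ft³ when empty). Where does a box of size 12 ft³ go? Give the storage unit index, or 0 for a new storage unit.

Storage units with room: storage unit 1 (17 ft³), storage unit 2 (58 ft³), storage unit 3 (20 ft³).
Tightest fit is storage unit 1 with 17 ft³ free.

1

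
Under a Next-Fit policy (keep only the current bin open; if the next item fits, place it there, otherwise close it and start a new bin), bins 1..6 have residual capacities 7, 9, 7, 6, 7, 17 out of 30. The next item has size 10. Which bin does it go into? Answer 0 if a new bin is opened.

6

Next-Fit only looks at bin 6, which has 17 free.
10 fits there.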